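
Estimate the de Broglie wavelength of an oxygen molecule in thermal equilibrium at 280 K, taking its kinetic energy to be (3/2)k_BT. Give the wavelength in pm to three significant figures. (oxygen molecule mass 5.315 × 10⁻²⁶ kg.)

λ = 26.7 pm

KE = (3/2)k_BT = 1.5 × 1.381 × 10⁻²³ × 280 = 5.800 × 10⁻²¹ J.
p = √(2mKE) = √(2 × 5.315 × 10⁻²⁶ × 5.800 × 10⁻²¹) = 2.483 × 10⁻²³ kg·m/s.
λ = h/p = 2.67 × 10⁻¹¹ m = 26.7 pm.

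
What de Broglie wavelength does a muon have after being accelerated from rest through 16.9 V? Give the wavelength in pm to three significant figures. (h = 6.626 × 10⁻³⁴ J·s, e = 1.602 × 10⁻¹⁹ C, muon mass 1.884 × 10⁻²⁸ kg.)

KE = eV = 1.602 × 10⁻¹⁹ × 16.90 = 2.707 × 10⁻¹⁸ J.
p = √(2mKE) = √(2 × 1.884 × 10⁻²⁸ × 2.707 × 10⁻¹⁸) = 3.194 × 10⁻²³ kg·m/s.
λ = h/p = 6.626 × 10⁻³⁴ / 3.194 × 10⁻²³ = 2.07 × 10⁻¹¹ m = 20.7 pm.

λ = 20.7 pm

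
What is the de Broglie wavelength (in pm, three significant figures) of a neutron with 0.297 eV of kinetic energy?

KE = 0.297 eV = 4.758 × 10⁻²⁰ J.
p = √(2mKE) = √(2 × 1.675 × 10⁻²⁷ × 4.758 × 10⁻²⁰) = 1.263 × 10⁻²³ kg·m/s.
λ = h/p = 6.626 × 10⁻³⁴ / 1.263 × 10⁻²³ = 5.25 × 10⁻¹¹ m = 52.5 pm.

λ = 52.5 pm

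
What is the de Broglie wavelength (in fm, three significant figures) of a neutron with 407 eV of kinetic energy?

KE = 407 eV = 6.520 × 10⁻¹⁷ J.
p = √(2mKE) = √(2 × 1.675 × 10⁻²⁷ × 6.520 × 10⁻¹⁷) = 4.674 × 10⁻²² kg·m/s.
λ = h/p = 6.626 × 10⁻³⁴ / 4.674 × 10⁻²² = 1.42 × 10⁻¹² m = 1420 fm.

λ = 1420 fm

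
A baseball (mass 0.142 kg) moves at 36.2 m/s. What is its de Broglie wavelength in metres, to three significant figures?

p = mv = 0.142 × 36.2 = 5.140 kg·m/s.
λ = h/p = 6.626 × 10⁻³⁴ / 5.140 = 1.29 × 10⁻³⁴ m.

λ = 1.29 × 10⁻³⁴ m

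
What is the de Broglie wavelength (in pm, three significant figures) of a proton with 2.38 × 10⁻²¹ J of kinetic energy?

λ = 235 pm

p = √(2mKE) = √(2 × 1.673 × 10⁻²⁷ × 2.380 × 10⁻²¹) = 2.822 × 10⁻²⁴ kg·m/s.
λ = h/p = 6.626 × 10⁻³⁴ / 2.822 × 10⁻²⁴ = 2.35 × 10⁻¹⁰ m = 235 pm.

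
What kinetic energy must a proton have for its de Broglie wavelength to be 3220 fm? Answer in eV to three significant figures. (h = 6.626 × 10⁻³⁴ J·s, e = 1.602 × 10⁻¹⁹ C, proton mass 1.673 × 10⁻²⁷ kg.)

p = h/λ = 6.626 × 10⁻³⁴ / 3.220 × 10⁻¹² = 2.058 × 10⁻²² kg·m/s.
KE = p²/(2m) = (2.058 × 10⁻²²)² / (2 × 1.673 × 10⁻²⁷) = 1.266 × 10⁻¹⁷ J = 79.0 eV.

KE = 79.0 eV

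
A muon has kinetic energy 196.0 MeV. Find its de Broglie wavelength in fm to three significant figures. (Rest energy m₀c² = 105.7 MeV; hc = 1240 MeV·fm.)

Total energy E = KE + m₀c² = 196.0 + 105.7 = 301.7 MeV.
(pc)² = E² − (m₀c²)² = (301.7)² − (105.7)² = 7.985 × 10⁴ MeV², so pc = 282.6 MeV.
λ = hc/(pc) = 1240 MeV·fm / 282.6 MeV = 4.39 fm.

λ = 4.39 fm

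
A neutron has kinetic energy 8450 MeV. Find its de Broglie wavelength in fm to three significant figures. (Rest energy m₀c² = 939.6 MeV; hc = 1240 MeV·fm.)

Total energy E = KE + m₀c² = 8450 + 939.6 = 9389.6 MeV.
(pc)² = E² − (m₀c²)² = (9389.6)² − (939.6)² = 8.728 × 10⁷ MeV², so pc = 9342 MeV.
λ = hc/(pc) = 1240 MeV·fm / 9342 MeV = 0.133 fm.

λ = 0.133 fm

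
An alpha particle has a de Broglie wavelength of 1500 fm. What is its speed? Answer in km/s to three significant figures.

v = 66.5 km/s

p = h/λ = 6.626 × 10⁻³⁴ / 1.500 × 10⁻¹² = 4.417 × 10⁻²² kg·m/s.
v = p/m = 4.417 × 10⁻²² / 6.645 × 10⁻²⁷ = 6.65 × 10⁴ m/s = 66.5 km/s.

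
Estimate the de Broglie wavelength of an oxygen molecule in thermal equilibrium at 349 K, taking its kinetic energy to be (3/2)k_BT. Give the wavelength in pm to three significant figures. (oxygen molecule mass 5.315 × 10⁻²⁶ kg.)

KE = (3/2)k_BT = 1.5 × 1.381 × 10⁻²³ × 349 = 7.230 × 10⁻²¹ J.
p = √(2mKE) = √(2 × 5.315 × 10⁻²⁶ × 7.230 × 10⁻²¹) = 2.772 × 10⁻²³ kg·m/s.
λ = h/p = 2.39 × 10⁻¹¹ m = 23.9 pm.

λ = 23.9 pm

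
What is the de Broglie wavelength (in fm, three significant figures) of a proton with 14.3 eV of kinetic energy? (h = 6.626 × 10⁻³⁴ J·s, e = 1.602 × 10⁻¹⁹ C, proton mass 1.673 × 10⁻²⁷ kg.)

λ = 7570 fm

KE = 14.3 eV = 2.291 × 10⁻¹⁸ J.
p = √(2mKE) = √(2 × 1.673 × 10⁻²⁷ × 2.291 × 10⁻¹⁸) = 8.755 × 10⁻²³ kg·m/s.
λ = h/p = 6.626 × 10⁻³⁴ / 8.755 × 10⁻²³ = 7.57 × 10⁻¹² m = 7570 fm.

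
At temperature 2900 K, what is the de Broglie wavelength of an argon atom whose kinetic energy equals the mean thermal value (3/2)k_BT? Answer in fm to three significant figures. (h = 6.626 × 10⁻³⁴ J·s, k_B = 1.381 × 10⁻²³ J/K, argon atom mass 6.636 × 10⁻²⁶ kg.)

λ = 7420 fm

KE = (3/2)k_BT = 1.5 × 1.381 × 10⁻²³ × 2900 = 6.007 × 10⁻²⁰ J.
p = √(2mKE) = √(2 × 6.636 × 10⁻²⁶ × 6.007 × 10⁻²⁰) = 8.929 × 10⁻²³ kg·m/s.
λ = h/p = 7.42 × 10⁻¹² m = 7420 fm.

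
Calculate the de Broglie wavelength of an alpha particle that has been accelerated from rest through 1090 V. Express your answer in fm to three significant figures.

λ = 308 fm

KE = 2eV = 2 × 1.602 × 10⁻¹⁹ × 1090 = 3.492 × 10⁻¹⁶ J.
p = √(2mKE) = √(2 × 6.645 × 10⁻²⁷ × 3.492 × 10⁻¹⁶) = 2.154 × 10⁻²¹ kg·m/s.
λ = h/p = 6.626 × 10⁻³⁴ / 2.154 × 10⁻²¹ = 3.08 × 10⁻¹³ m = 308 fm.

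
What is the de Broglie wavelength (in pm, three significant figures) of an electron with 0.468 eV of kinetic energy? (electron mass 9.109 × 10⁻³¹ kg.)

λ = 1790 pm

KE = 0.468 eV = 7.497 × 10⁻²⁰ J.
p = √(2mKE) = √(2 × 9.109 × 10⁻³¹ × 7.497 × 10⁻²⁰) = 3.696 × 10⁻²⁵ kg·m/s.
λ = h/p = 6.626 × 10⁻³⁴ / 3.696 × 10⁻²⁵ = 1.79 × 10⁻⁹ m = 1790 pm.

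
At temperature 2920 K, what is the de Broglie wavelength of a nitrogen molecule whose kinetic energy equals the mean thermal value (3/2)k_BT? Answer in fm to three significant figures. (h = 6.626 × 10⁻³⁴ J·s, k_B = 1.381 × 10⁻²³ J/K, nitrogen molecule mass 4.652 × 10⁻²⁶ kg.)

KE = (3/2)k_BT = 1.5 × 1.381 × 10⁻²³ × 2920 = 6.049 × 10⁻²⁰ J.
p = √(2mKE) = √(2 × 4.652 × 10⁻²⁶ × 6.049 × 10⁻²⁰) = 7.502 × 10⁻²³ kg·m/s.
λ = h/p = 8.83 × 10⁻¹² m = 8830 fm.

λ = 8830 fm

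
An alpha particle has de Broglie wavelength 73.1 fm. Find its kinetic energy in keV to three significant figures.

p = h/λ = 6.626 × 10⁻³⁴ / 7.310 × 10⁻¹⁴ = 9.064 × 10⁻²¹ kg·m/s.
KE = p²/(2m) = (9.064 × 10⁻²¹)² / (2 × 6.645 × 10⁻²⁷) = 6.182 × 10⁻¹⁵ J = 38.6 keV.

KE = 38.6 keV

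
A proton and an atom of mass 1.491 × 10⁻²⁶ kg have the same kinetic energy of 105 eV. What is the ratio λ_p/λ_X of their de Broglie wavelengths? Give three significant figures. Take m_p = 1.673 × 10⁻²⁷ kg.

λ_p/λ_X = 2.99

At fixed KE, p = √(2mKE) so λ = h/p ∝ 1/√m.
λ_p/λ_X = √(m_X/m_p) = √(1.491 × 10⁻²⁶/1.673 × 10⁻²⁷) = √(8.912) = 2.99.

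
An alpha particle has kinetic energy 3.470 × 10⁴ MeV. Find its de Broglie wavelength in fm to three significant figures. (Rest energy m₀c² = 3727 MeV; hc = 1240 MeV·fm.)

Total energy E = KE + m₀c² = 3.470 × 10⁴ + 3727 = 38427 MeV.
(pc)² = E² − (m₀c²)² = (38427)² − (3727)² = 1.463 × 10⁹ MeV², so pc = 3.825 × 10⁴ MeV.
λ = hc/(pc) = 1240 MeV·fm / 3.825 × 10⁴ MeV = 0.0324 fm.

λ = 0.0324 fm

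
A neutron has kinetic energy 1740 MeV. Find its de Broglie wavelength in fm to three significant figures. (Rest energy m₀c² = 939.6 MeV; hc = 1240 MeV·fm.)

Total energy E = KE + m₀c² = 1740 + 939.6 = 2679.6 MeV.
(pc)² = E² − (m₀c²)² = (2679.6)² − (939.6)² = 6.297 × 10⁶ MeV², so pc = 2509 MeV.
λ = hc/(pc) = 1240 MeV·fm / 2509 MeV = 0.494 fm.

λ = 0.494 fm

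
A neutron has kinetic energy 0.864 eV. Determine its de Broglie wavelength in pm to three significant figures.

λ = 30.8 pm

KE = 0.864 eV = 1.384 × 10⁻¹⁹ J.
p = √(2mKE) = √(2 × 1.675 × 10⁻²⁷ × 1.384 × 10⁻¹⁹) = 2.153 × 10⁻²³ kg·m/s.
λ = h/p = 6.626 × 10⁻³⁴ / 2.153 × 10⁻²³ = 3.08 × 10⁻¹¹ m = 30.8 pm.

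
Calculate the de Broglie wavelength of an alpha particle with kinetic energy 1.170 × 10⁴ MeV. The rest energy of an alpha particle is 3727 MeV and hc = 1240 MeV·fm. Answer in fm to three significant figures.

λ = 0.0828 fm

Total energy E = KE + m₀c² = 1.170 × 10⁴ + 3727 = 15427 MeV.
(pc)² = E² − (m₀c²)² = (15427)² − (3727)² = 2.241 × 10⁸ MeV², so pc = 1.497 × 10⁴ MeV.
λ = hc/(pc) = 1240 MeV·fm / 1.497 × 10⁴ MeV = 0.0828 fm.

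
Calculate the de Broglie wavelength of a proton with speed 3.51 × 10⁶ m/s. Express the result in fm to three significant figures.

p = mv = 1.673 × 10⁻²⁷ × 3.51 × 10⁶ = 5.872 × 10⁻²¹ kg·m/s.
λ = h/p = 6.626 × 10⁻³⁴ / 5.872 × 10⁻²¹ = 1.13 × 10⁻¹³ m = 113 fm.

λ = 113 fm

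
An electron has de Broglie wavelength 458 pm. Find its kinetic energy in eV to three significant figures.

KE = 7.17 eV

p = h/λ = 6.626 × 10⁻³⁴ / 4.580 × 10⁻¹⁰ = 1.447 × 10⁻²⁴ kg·m/s.
KE = p²/(2m) = (1.447 × 10⁻²⁴)² / (2 × 9.109 × 10⁻³¹) = 1.149 × 10⁻¹⁸ J = 7.17 eV.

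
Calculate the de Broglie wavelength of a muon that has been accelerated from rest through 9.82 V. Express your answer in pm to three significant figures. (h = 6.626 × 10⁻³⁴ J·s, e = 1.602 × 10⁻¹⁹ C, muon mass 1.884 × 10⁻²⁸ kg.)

λ = 27.2 pm

KE = eV = 1.602 × 10⁻¹⁹ × 9.820 = 1.573 × 10⁻¹⁸ J.
p = √(2mKE) = √(2 × 1.884 × 10⁻²⁸ × 1.573 × 10⁻¹⁸) = 2.435 × 10⁻²³ kg·m/s.
λ = h/p = 6.626 × 10⁻³⁴ / 2.435 × 10⁻²³ = 2.72 × 10⁻¹¹ m = 27.2 pm.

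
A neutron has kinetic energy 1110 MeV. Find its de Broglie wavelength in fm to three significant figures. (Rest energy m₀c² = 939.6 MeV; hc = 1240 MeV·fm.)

Total energy E = KE + m₀c² = 1110 + 939.6 = 2049.6 MeV.
(pc)² = E² − (m₀c²)² = (2049.6)² − (939.6)² = 3.318 × 10⁶ MeV², so pc = 1822 MeV.
λ = hc/(pc) = 1240 MeV·fm / 1822 MeV = 0.681 fm.

λ = 0.681 fm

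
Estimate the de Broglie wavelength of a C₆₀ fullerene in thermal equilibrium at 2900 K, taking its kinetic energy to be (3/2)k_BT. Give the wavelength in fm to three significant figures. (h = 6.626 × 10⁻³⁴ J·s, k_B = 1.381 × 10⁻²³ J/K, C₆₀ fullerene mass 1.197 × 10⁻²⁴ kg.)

KE = (3/2)k_BT = 1.5 × 1.381 × 10⁻²³ × 2900 = 6.007 × 10⁻²⁰ J.
p = √(2mKE) = √(2 × 1.197 × 10⁻²⁴ × 6.007 × 10⁻²⁰) = 3.792 × 10⁻²² kg·m/s.
λ = h/p = 1.75 × 10⁻¹² m = 1750 fm.

λ = 1750 fm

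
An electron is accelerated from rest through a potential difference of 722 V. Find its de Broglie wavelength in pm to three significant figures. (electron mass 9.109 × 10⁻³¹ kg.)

λ = 45.6 pm

KE = eV = 1.602 × 10⁻¹⁹ × 722.0 = 1.157 × 10⁻¹⁶ J.
p = √(2mKE) = √(2 × 9.109 × 10⁻³¹ × 1.157 × 10⁻¹⁶) = 1.452 × 10⁻²³ kg·m/s.
λ = h/p = 6.626 × 10⁻³⁴ / 1.452 × 10⁻²³ = 4.56 × 10⁻¹¹ m = 45.6 pm.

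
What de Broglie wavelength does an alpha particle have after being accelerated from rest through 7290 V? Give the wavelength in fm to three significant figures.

KE = 2eV = 2 × 1.602 × 10⁻¹⁹ × 7290 = 2.336 × 10⁻¹⁵ J.
p = √(2mKE) = √(2 × 6.645 × 10⁻²⁷ × 2.336 × 10⁻¹⁵) = 5.572 × 10⁻²¹ kg·m/s.
λ = h/p = 6.626 × 10⁻³⁴ / 5.572 × 10⁻²¹ = 1.19 × 10⁻¹³ m = 119 fm.

λ = 119 fm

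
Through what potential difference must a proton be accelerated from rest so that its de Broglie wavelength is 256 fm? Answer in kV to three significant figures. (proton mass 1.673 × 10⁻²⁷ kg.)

V = 12.5 kV

p = h/λ = 6.626 × 10⁻³⁴ / 2.560 × 10⁻¹³ = 2.588 × 10⁻²¹ kg·m/s.
KE = p²/(2m) = 2.002 × 10⁻¹⁵ J.
V = KE/e = 2.002 × 10⁻¹⁵ / (1.602 × 10⁻¹⁹) = 12.5 kV.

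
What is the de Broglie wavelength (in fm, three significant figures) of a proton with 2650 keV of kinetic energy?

λ = 17.6 fm

KE = 2650 keV = 4.245 × 10⁻¹³ J.
p = √(2mKE) = √(2 × 1.673 × 10⁻²⁷ × 4.245 × 10⁻¹³) = 3.769 × 10⁻²⁰ kg·m/s.
λ = h/p = 6.626 × 10⁻³⁴ / 3.769 × 10⁻²⁰ = 1.76 × 10⁻¹⁴ m = 17.6 fm.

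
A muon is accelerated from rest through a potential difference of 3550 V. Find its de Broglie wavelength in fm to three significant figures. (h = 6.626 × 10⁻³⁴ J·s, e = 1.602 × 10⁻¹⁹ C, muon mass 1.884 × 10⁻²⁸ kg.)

λ = 1430 fm

KE = eV = 1.602 × 10⁻¹⁹ × 3550 = 5.687 × 10⁻¹⁶ J.
p = √(2mKE) = √(2 × 1.884 × 10⁻²⁸ × 5.687 × 10⁻¹⁶) = 4.629 × 10⁻²² kg·m/s.
λ = h/p = 6.626 × 10⁻³⁴ / 4.629 × 10⁻²² = 1.43 × 10⁻¹² m = 1430 fm.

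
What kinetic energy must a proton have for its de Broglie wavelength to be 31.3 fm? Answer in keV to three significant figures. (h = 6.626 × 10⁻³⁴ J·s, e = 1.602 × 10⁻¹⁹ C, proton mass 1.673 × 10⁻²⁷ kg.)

KE = 836 keV

p = h/λ = 6.626 × 10⁻³⁴ / 3.130 × 10⁻¹⁴ = 2.117 × 10⁻²⁰ kg·m/s.
KE = p²/(2m) = (2.117 × 10⁻²⁰)² / (2 × 1.673 × 10⁻²⁷) = 1.339 × 10⁻¹³ J = 836 keV.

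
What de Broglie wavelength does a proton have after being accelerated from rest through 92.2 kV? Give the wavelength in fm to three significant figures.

KE = eV = 1.602 × 10⁻¹⁹ × 9.220 × 10⁴ = 1.477 × 10⁻¹⁴ J.
p = √(2mKE) = √(2 × 1.673 × 10⁻²⁷ × 1.477 × 10⁻¹⁴) = 7.030 × 10⁻²¹ kg·m/s.
λ = h/p = 6.626 × 10⁻³⁴ / 7.030 × 10⁻²¹ = 9.43 × 10⁻¹⁴ m = 94.3 fm.

λ = 94.3 fm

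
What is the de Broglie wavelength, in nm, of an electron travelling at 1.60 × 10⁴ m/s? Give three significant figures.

λ = 45.5 nm

p = mv = 9.109 × 10⁻³¹ × 1.60 × 10⁴ = 1.457 × 10⁻²⁶ kg·m/s.
λ = h/p = 6.626 × 10⁻³⁴ / 1.457 × 10⁻²⁶ = 4.55 × 10⁻⁸ m = 45.5 nm.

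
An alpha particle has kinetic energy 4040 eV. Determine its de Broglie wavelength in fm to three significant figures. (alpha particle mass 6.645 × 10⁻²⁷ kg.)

KE = 4040 eV = 6.472 × 10⁻¹⁶ J.
p = √(2mKE) = √(2 × 6.645 × 10⁻²⁷ × 6.472 × 10⁻¹⁶) = 2.933 × 10⁻²¹ kg·m/s.
λ = h/p = 6.626 × 10⁻³⁴ / 2.933 × 10⁻²¹ = 2.26 × 10⁻¹³ m = 226 fm.

λ = 226 fm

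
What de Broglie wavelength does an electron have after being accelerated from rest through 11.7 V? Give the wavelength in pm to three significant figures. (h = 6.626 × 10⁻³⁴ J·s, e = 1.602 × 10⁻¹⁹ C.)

λ = 359 pm

KE = eV = 1.602 × 10⁻¹⁹ × 11.70 = 1.874 × 10⁻¹⁸ J.
p = √(2mKE) = √(2 × 9.109 × 10⁻³¹ × 1.874 × 10⁻¹⁸) = 1.848 × 10⁻²⁴ kg·m/s.
λ = h/p = 6.626 × 10⁻³⁴ / 1.848 × 10⁻²⁴ = 3.59 × 10⁻¹⁰ m = 359 pm.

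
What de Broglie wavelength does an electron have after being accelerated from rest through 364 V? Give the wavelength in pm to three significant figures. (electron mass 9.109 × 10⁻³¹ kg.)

KE = eV = 1.602 × 10⁻¹⁹ × 364.0 = 5.831 × 10⁻¹⁷ J.
p = √(2mKE) = √(2 × 9.109 × 10⁻³¹ × 5.831 × 10⁻¹⁷) = 1.031 × 10⁻²³ kg·m/s.
λ = h/p = 6.626 × 10⁻³⁴ / 1.031 × 10⁻²³ = 6.43 × 10⁻¹¹ m = 64.3 pm.

λ = 64.3 pm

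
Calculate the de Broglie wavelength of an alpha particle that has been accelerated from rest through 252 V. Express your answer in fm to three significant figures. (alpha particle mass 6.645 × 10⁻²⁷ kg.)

λ = 640 fm

KE = 2eV = 2 × 1.602 × 10⁻¹⁹ × 252.0 = 8.074 × 10⁻¹⁷ J.
p = √(2mKE) = √(2 × 6.645 × 10⁻²⁷ × 8.074 × 10⁻¹⁷) = 1.036 × 10⁻²¹ kg·m/s.
λ = h/p = 6.626 × 10⁻³⁴ / 1.036 × 10⁻²¹ = 6.40 × 10⁻¹³ m = 640 fm.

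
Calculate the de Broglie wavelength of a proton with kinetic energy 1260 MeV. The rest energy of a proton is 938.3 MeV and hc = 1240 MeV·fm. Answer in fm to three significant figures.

Total energy E = KE + m₀c² = 1260 + 938.3 = 2198.3 MeV.
(pc)² = E² − (m₀c²)² = (2198.3)² − (938.3)² = 3.952 × 10⁶ MeV², so pc = 1988 MeV.
λ = hc/(pc) = 1240 MeV·fm / 1988 MeV = 0.624 fm.

λ = 0.624 fm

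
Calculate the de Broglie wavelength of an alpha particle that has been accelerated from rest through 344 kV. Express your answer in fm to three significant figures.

λ = 17.3 fm

KE = 2eV = 2 × 1.602 × 10⁻¹⁹ × 3.440 × 10⁵ = 1.102 × 10⁻¹³ J.
p = √(2mKE) = √(2 × 6.645 × 10⁻²⁷ × 1.102 × 10⁻¹³) = 3.827 × 10⁻²⁰ kg·m/s.
λ = h/p = 6.626 × 10⁻³⁴ / 3.827 × 10⁻²⁰ = 1.73 × 10⁻¹⁴ m = 17.3 fm.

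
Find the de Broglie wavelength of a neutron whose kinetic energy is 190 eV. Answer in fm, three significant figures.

λ = 2080 fm

KE = 190 eV = 3.044 × 10⁻¹⁷ J.
p = √(2mKE) = √(2 × 1.675 × 10⁻²⁷ × 3.044 × 10⁻¹⁷) = 3.193 × 10⁻²² kg·m/s.
λ = h/p = 6.626 × 10⁻³⁴ / 3.193 × 10⁻²² = 2.08 × 10⁻¹² m = 2080 fm.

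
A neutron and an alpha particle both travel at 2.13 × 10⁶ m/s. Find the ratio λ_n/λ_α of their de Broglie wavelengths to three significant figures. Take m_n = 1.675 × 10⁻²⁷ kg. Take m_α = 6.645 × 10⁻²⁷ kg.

λ_n/λ_α = 3.97

At fixed v, p = mv so λ = h/(mv) ∝ 1/m.
λ_n/λ_α = m_α/m_n = 6.645 × 10⁻²⁷/1.675 × 10⁻²⁷ = 3.97.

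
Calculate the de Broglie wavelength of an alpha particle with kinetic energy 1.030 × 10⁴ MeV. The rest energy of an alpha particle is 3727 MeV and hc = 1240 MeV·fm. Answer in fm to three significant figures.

λ = 0.0917 fm

Total energy E = KE + m₀c² = 1.030 × 10⁴ + 3727 = 14027 MeV.
(pc)² = E² − (m₀c²)² = (14027)² − (3727)² = 1.829 × 10⁸ MeV², so pc = 1.352 × 10⁴ MeV.
λ = hc/(pc) = 1240 MeV·fm / 1.352 × 10⁴ MeV = 0.0917 fm.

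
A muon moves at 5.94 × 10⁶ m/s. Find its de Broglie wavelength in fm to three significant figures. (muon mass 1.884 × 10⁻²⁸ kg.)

λ = 592 fm

p = mv = 1.884 × 10⁻²⁸ × 5.94 × 10⁶ = 1.119 × 10⁻²¹ kg·m/s.
λ = h/p = 6.626 × 10⁻³⁴ / 1.119 × 10⁻²¹ = 5.92 × 10⁻¹³ m = 592 fm.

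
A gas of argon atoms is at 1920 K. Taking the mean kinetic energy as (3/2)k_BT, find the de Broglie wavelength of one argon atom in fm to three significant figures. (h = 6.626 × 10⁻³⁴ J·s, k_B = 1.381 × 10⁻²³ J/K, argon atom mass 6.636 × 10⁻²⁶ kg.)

KE = (3/2)k_BT = 1.5 × 1.381 × 10⁻²³ × 1920 = 3.977 × 10⁻²⁰ J.
p = √(2mKE) = √(2 × 6.636 × 10⁻²⁶ × 3.977 × 10⁻²⁰) = 7.265 × 10⁻²³ kg·m/s.
λ = h/p = 9.12 × 10⁻¹² m = 9120 fm.

λ = 9120 fm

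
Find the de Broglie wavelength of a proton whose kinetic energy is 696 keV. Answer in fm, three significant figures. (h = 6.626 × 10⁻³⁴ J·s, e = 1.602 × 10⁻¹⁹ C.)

KE = 696 keV = 1.115 × 10⁻¹³ J.
p = √(2mKE) = √(2 × 1.673 × 10⁻²⁷ × 1.115 × 10⁻¹³) = 1.932 × 10⁻²⁰ kg·m/s.
λ = h/p = 6.626 × 10⁻³⁴ / 1.932 × 10⁻²⁰ = 3.43 × 10⁻¹⁴ m = 34.3 fm.

λ = 34.3 fm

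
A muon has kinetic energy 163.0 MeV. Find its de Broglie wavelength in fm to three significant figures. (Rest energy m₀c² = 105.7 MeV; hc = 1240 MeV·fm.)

Total energy E = KE + m₀c² = 163.0 + 105.7 = 268.7 MeV.
(pc)² = E² − (m₀c²)² = (268.7)² − (105.7)² = 6.103 × 10⁴ MeV², so pc = 247.0 MeV.
λ = hc/(pc) = 1240 MeV·fm / 247.0 MeV = 5.02 fm.

λ = 5.02 fm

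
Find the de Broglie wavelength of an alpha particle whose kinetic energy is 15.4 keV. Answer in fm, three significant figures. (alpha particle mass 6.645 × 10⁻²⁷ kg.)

KE = 15.4 keV = 2.467 × 10⁻¹⁵ J.
p = √(2mKE) = √(2 × 6.645 × 10⁻²⁷ × 2.467 × 10⁻¹⁵) = 5.726 × 10⁻²¹ kg·m/s.
λ = h/p = 6.626 × 10⁻³⁴ / 5.726 × 10⁻²¹ = 1.16 × 10⁻¹³ m = 116 fm.

λ = 116 fm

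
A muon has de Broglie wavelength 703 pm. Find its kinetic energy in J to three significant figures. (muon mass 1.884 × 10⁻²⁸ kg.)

p = h/λ = 6.626 × 10⁻³⁴ / 7.030 × 10⁻¹⁰ = 9.425 × 10⁻²⁵ kg·m/s.
KE = p²/(2m) = (9.425 × 10⁻²⁵)² / (2 × 1.884 × 10⁻²⁸) = 2.358 × 10⁻²¹ J = 2.36 × 10⁻²¹ J.

KE = 2.36 × 10⁻²¹ J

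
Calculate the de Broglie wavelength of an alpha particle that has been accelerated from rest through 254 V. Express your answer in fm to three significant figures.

KE = 2eV = 2 × 1.602 × 10⁻¹⁹ × 254.0 = 8.138 × 10⁻¹⁷ J.
p = √(2mKE) = √(2 × 6.645 × 10⁻²⁷ × 8.138 × 10⁻¹⁷) = 1.040 × 10⁻²¹ kg·m/s.
λ = h/p = 6.626 × 10⁻³⁴ / 1.040 × 10⁻²¹ = 6.37 × 10⁻¹³ m = 637 fm.

λ = 637 fm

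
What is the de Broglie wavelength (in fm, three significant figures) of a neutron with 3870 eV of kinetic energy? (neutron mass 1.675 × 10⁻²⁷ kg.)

λ = 460 fm

KE = 3870 eV = 6.200 × 10⁻¹⁶ J.
p = √(2mKE) = √(2 × 1.675 × 10⁻²⁷ × 6.200 × 10⁻¹⁶) = 1.441 × 10⁻²¹ kg·m/s.
λ = h/p = 6.626 × 10⁻³⁴ / 1.441 × 10⁻²¹ = 4.60 × 10⁻¹³ m = 460 fm.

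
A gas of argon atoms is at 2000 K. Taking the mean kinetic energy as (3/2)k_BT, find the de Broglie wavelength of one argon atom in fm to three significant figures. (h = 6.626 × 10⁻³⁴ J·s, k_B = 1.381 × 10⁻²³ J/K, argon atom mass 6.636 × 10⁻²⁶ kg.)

KE = (3/2)k_BT = 1.5 × 1.381 × 10⁻²³ × 2000 = 4.143 × 10⁻²⁰ J.
p = √(2mKE) = √(2 × 6.636 × 10⁻²⁶ × 4.143 × 10⁻²⁰) = 7.415 × 10⁻²³ kg·m/s.
λ = h/p = 8.94 × 10⁻¹² m = 8940 fm.

λ = 8940 fm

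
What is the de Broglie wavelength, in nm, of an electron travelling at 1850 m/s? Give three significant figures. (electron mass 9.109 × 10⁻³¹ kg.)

p = mv = 9.109 × 10⁻³¹ × 1850 = 1.685 × 10⁻²⁷ kg·m/s.
λ = h/p = 6.626 × 10⁻³⁴ / 1.685 × 10⁻²⁷ = 3.93 × 10⁻⁷ m = 393 nm.

λ = 393 nm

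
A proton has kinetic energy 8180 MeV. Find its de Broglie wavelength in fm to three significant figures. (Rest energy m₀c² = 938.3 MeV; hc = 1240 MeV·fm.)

Total energy E = KE + m₀c² = 8180 + 938.3 = 9118.3 MeV.
(pc)² = E² − (m₀c²)² = (9118.3)² − (938.3)² = 8.226 × 10⁷ MeV², so pc = 9070 MeV.
λ = hc/(pc) = 1240 MeV·fm / 9070 MeV = 0.137 fm.

λ = 0.137 fm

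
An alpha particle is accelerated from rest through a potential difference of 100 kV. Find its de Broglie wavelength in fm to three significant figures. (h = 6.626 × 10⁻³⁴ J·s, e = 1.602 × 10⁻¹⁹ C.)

KE = 2eV = 2 × 1.602 × 10⁻¹⁹ × 1.000 × 10⁵ = 3.204 × 10⁻¹⁴ J.
p = √(2mKE) = √(2 × 6.645 × 10⁻²⁷ × 3.204 × 10⁻¹⁴) = 2.064 × 10⁻²⁰ kg·m/s.
λ = h/p = 6.626 × 10⁻³⁴ / 2.064 × 10⁻²⁰ = 3.21 × 10⁻¹⁴ m = 32.1 fm.

λ = 32.1 fm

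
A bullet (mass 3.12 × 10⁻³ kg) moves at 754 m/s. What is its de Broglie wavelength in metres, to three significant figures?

p = mv = 3.12 × 10⁻³ × 754 = 2.352 kg·m/s.
λ = h/p = 6.626 × 10⁻³⁴ / 2.352 = 2.82 × 10⁻³⁴ m.

λ = 2.82 × 10⁻³⁴ m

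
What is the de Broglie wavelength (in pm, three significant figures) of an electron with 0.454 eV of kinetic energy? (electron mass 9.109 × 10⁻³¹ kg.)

KE = 0.454 eV = 7.273 × 10⁻²⁰ J.
p = √(2mKE) = √(2 × 9.109 × 10⁻³¹ × 7.273 × 10⁻²⁰) = 3.640 × 10⁻²⁵ kg·m/s.
λ = h/p = 6.626 × 10⁻³⁴ / 3.640 × 10⁻²⁵ = 1.82 × 10⁻⁹ m = 1820 pm.

λ = 1820 pm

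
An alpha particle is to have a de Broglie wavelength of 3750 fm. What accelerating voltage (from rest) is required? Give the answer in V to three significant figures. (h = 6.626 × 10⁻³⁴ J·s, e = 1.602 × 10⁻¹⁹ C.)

V = 7.33 V

p = h/λ = 6.626 × 10⁻³⁴ / 3.750 × 10⁻¹² = 1.767 × 10⁻²² kg·m/s.
KE = p²/(2m) = 2.349 × 10⁻¹⁸ J.
V = KE/2e = 2.349 × 10⁻¹⁸ / (2 × 1.602 × 10⁻¹⁹) = 7.33 V.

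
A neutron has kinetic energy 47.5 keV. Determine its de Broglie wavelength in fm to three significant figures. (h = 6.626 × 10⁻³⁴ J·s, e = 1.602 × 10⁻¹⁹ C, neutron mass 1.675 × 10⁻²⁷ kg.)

KE = 47.5 keV = 7.610 × 10⁻¹⁵ J.
p = √(2mKE) = √(2 × 1.675 × 10⁻²⁷ × 7.610 × 10⁻¹⁵) = 5.049 × 10⁻²¹ kg·m/s.
λ = h/p = 6.626 × 10⁻³⁴ / 5.049 × 10⁻²¹ = 1.31 × 10⁻¹³ m = 131 fm.

λ = 131 fm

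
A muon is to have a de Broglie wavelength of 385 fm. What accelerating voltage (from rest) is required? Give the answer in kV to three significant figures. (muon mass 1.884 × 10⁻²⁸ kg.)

V = 49.1 kV

p = h/λ = 6.626 × 10⁻³⁴ / 3.850 × 10⁻¹³ = 1.721 × 10⁻²¹ kg·m/s.
KE = p²/(2m) = 7.861 × 10⁻¹⁵ J.
V = KE/e = 7.861 × 10⁻¹⁵ / (1.602 × 10⁻¹⁹) = 49.1 kV.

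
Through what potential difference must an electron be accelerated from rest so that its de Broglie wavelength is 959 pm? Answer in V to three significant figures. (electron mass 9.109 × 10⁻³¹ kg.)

V = 1.64 V

p = h/λ = 6.626 × 10⁻³⁴ / 9.590 × 10⁻¹⁰ = 6.909 × 10⁻²⁵ kg·m/s.
KE = p²/(2m) = 2.620 × 10⁻¹⁹ J.
V = KE/e = 2.620 × 10⁻¹⁹ / (1.602 × 10⁻¹⁹) = 1.64 V.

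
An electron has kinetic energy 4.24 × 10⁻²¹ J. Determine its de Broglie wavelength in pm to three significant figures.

p = √(2mKE) = √(2 × 9.109 × 10⁻³¹ × 4.240 × 10⁻²¹) = 8.789 × 10⁻²⁶ kg·m/s.
λ = h/p = 6.626 × 10⁻³⁴ / 8.789 × 10⁻²⁶ = 7.54 × 10⁻⁹ m = 7540 pm.

λ = 7540 pm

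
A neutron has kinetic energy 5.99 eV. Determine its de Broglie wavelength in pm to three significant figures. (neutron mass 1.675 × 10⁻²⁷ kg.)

λ = 11.7 pm

KE = 5.99 eV = 9.596 × 10⁻¹⁹ J.
p = √(2mKE) = √(2 × 1.675 × 10⁻²⁷ × 9.596 × 10⁻¹⁹) = 5.670 × 10⁻²³ kg·m/s.
λ = h/p = 6.626 × 10⁻³⁴ / 5.670 × 10⁻²³ = 1.17 × 10⁻¹¹ m = 11.7 pm.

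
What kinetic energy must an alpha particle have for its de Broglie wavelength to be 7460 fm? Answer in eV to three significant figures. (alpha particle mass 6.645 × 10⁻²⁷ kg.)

p = h/λ = 6.626 × 10⁻³⁴ / 7.460 × 10⁻¹² = 8.882 × 10⁻²³ kg·m/s.
KE = p²/(2m) = (8.882 × 10⁻²³)² / (2 × 6.645 × 10⁻²⁷) = 5.936 × 10⁻¹⁹ J = 3.71 eV.

KE = 3.71 eV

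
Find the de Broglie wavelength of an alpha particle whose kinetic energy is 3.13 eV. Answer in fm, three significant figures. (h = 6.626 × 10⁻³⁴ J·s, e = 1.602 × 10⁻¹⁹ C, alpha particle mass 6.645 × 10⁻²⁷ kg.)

KE = 3.13 eV = 5.014 × 10⁻¹⁹ J.
p = √(2mKE) = √(2 × 6.645 × 10⁻²⁷ × 5.014 × 10⁻¹⁹) = 8.163 × 10⁻²³ kg·m/s.
λ = h/p = 6.626 × 10⁻³⁴ / 8.163 × 10⁻²³ = 8.12 × 10⁻¹² m = 8120 fm.

λ = 8120 fm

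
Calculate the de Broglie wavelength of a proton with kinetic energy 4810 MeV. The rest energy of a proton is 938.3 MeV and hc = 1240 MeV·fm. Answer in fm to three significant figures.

λ = 0.219 fm

Total energy E = KE + m₀c² = 4810 + 938.3 = 5748.3 MeV.
(pc)² = E² − (m₀c²)² = (5748.3)² − (938.3)² = 3.216 × 10⁷ MeV², so pc = 5671 MeV.
λ = hc/(pc) = 1240 MeV·fm / 5671 MeV = 0.219 fm.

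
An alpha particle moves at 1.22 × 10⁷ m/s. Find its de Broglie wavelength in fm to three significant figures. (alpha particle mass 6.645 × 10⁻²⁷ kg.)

λ = 8.17 fm

p = mv = 6.645 × 10⁻²⁷ × 1.22 × 10⁷ = 8.107 × 10⁻²⁰ kg·m/s.
λ = h/p = 6.626 × 10⁻³⁴ / 8.107 × 10⁻²⁰ = 8.17 × 10⁻¹⁵ m = 8.17 fm.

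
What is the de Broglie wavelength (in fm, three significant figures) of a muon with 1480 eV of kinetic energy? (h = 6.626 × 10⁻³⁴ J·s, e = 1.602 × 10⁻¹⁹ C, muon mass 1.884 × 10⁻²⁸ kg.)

KE = 1480 eV = 2.371 × 10⁻¹⁶ J.
p = √(2mKE) = √(2 × 1.884 × 10⁻²⁸ × 2.371 × 10⁻¹⁶) = 2.989 × 10⁻²² kg·m/s.
λ = h/p = 6.626 × 10⁻³⁴ / 2.989 × 10⁻²² = 2.22 × 10⁻¹² m = 2220 fm.

λ = 2220 fm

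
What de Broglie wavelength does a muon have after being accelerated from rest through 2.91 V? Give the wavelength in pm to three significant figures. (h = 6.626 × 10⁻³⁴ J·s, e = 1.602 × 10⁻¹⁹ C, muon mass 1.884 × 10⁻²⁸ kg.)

KE = eV = 1.602 × 10⁻¹⁹ × 2.910 = 4.662 × 10⁻¹⁹ J.
p = √(2mKE) = √(2 × 1.884 × 10⁻²⁸ × 4.662 × 10⁻¹⁹) = 1.325 × 10⁻²³ kg·m/s.
λ = h/p = 6.626 × 10⁻³⁴ / 1.325 × 10⁻²³ = 5.00 × 10⁻¹¹ m = 50.0 pm.

λ = 50.0 pm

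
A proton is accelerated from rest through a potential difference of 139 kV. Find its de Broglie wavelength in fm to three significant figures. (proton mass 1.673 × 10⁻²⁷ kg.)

KE = eV = 1.602 × 10⁻¹⁹ × 1.390 × 10⁵ = 2.227 × 10⁻¹⁴ J.
p = √(2mKE) = √(2 × 1.673 × 10⁻²⁷ × 2.227 × 10⁻¹⁴) = 8.632 × 10⁻²¹ kg·m/s.
λ = h/p = 6.626 × 10⁻³⁴ / 8.632 × 10⁻²¹ = 7.68 × 10⁻¹⁴ m = 76.8 fm.

λ = 76.8 fm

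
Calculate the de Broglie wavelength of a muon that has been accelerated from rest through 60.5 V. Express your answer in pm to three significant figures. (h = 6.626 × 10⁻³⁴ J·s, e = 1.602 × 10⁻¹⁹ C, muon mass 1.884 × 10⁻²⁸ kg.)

KE = eV = 1.602 × 10⁻¹⁹ × 60.50 = 9.692 × 10⁻¹⁸ J.
p = √(2mKE) = √(2 × 1.884 × 10⁻²⁸ × 9.692 × 10⁻¹⁸) = 6.043 × 10⁻²³ kg·m/s.
λ = h/p = 6.626 × 10⁻³⁴ / 6.043 × 10⁻²³ = 1.10 × 10⁻¹¹ m = 11.0 pm.

λ = 11.0 pm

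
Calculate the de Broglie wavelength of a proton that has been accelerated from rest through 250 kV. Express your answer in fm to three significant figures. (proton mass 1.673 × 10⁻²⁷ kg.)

λ = 57.2 fm

KE = eV = 1.602 × 10⁻¹⁹ × 2.500 × 10⁵ = 4.005 × 10⁻¹⁴ J.
p = √(2mKE) = √(2 × 1.673 × 10⁻²⁷ × 4.005 × 10⁻¹⁴) = 1.158 × 10⁻²⁰ kg·m/s.
λ = h/p = 6.626 × 10⁻³⁴ / 1.158 × 10⁻²⁰ = 5.72 × 10⁻¹⁴ m = 57.2 fm.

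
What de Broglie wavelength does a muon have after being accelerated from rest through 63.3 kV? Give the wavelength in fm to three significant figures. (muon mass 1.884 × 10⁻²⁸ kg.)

KE = eV = 1.602 × 10⁻¹⁹ × 6.330 × 10⁴ = 1.014 × 10⁻¹⁴ J.
p = √(2mKE) = √(2 × 1.884 × 10⁻²⁸ × 1.014 × 10⁻¹⁴) = 1.955 × 10⁻²¹ kg·m/s.
λ = h/p = 6.626 × 10⁻³⁴ / 1.955 × 10⁻²¹ = 3.39 × 10⁻¹³ m = 339 fm.

λ = 339 fm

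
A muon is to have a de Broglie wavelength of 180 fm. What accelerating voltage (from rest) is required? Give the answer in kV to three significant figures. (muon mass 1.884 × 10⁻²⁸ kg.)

p = h/λ = 6.626 × 10⁻³⁴ / 1.800 × 10⁻¹³ = 3.681 × 10⁻²¹ kg·m/s.
KE = p²/(2m) = 3.596 × 10⁻¹⁴ J.
V = KE/e = 3.596 × 10⁻¹⁴ / (1.602 × 10⁻¹⁹) = 224 kV.

V = 224 kV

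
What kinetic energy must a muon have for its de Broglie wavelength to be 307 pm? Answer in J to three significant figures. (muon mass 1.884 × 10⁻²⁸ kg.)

p = h/λ = 6.626 × 10⁻³⁴ / 3.070 × 10⁻¹⁰ = 2.158 × 10⁻²⁴ kg·m/s.
KE = p²/(2m) = (2.158 × 10⁻²⁴)² / (2 × 1.884 × 10⁻²⁸) = 1.236 × 10⁻²⁰ J = 1.24 × 10⁻²⁰ J.

KE = 1.24 × 10⁻²⁰ J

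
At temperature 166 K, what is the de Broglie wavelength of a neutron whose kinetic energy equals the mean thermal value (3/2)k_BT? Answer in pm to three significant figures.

KE = (3/2)k_BT = 1.5 × 1.381 × 10⁻²³ × 166 = 3.439 × 10⁻²¹ J.
p = √(2mKE) = √(2 × 1.675 × 10⁻²⁷ × 3.439 × 10⁻²¹) = 3.394 × 10⁻²⁴ kg·m/s.
λ = h/p = 1.95 × 10⁻¹⁰ m = 195 pm.

λ = 195 pm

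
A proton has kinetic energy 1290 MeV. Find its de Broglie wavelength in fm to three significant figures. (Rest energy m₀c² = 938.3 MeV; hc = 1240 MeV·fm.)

Total energy E = KE + m₀c² = 1290 + 938.3 = 2228.3 MeV.
(pc)² = E² − (m₀c²)² = (2228.3)² − (938.3)² = 4.085 × 10⁶ MeV², so pc = 2021 MeV.
λ = hc/(pc) = 1240 MeV·fm / 2021 MeV = 0.614 fm.

λ = 0.614 fm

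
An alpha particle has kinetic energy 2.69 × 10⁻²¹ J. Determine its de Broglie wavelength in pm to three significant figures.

λ = 111 pm

p = √(2mKE) = √(2 × 6.645 × 10⁻²⁷ × 2.690 × 10⁻²¹) = 5.979 × 10⁻²⁴ kg·m/s.
λ = h/p = 6.626 × 10⁻³⁴ / 5.979 × 10⁻²⁴ = 1.11 × 10⁻¹⁰ m = 111 pm.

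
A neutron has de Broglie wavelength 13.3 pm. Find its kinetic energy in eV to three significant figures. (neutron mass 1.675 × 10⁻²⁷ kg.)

KE = 4.62 eV

p = h/λ = 6.626 × 10⁻³⁴ / 1.330 × 10⁻¹¹ = 4.982 × 10⁻²³ kg·m/s.
KE = p²/(2m) = (4.982 × 10⁻²³)² / (2 × 1.675 × 10⁻²⁷) = 7.409 × 10⁻¹⁹ J = 4.62 eV.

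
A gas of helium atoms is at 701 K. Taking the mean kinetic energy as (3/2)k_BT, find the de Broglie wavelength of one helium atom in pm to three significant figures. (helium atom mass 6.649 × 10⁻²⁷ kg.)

λ = 47.7 pm

KE = (3/2)k_BT = 1.5 × 1.381 × 10⁻²³ × 701 = 1.452 × 10⁻²⁰ J.
p = √(2mKE) = √(2 × 6.649 × 10⁻²⁷ × 1.452 × 10⁻²⁰) = 1.390 × 10⁻²³ kg·m/s.
λ = h/p = 4.77 × 10⁻¹¹ m = 47.7 pm.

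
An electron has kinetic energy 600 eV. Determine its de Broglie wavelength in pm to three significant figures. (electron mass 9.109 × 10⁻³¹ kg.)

λ = 50.1 pm

KE = 600 eV = 9.612 × 10⁻¹⁷ J.
p = √(2mKE) = √(2 × 9.109 × 10⁻³¹ × 9.612 × 10⁻¹⁷) = 1.323 × 10⁻²³ kg·m/s.
λ = h/p = 6.626 × 10⁻³⁴ / 1.323 × 10⁻²³ = 5.01 × 10⁻¹¹ m = 50.1 pm.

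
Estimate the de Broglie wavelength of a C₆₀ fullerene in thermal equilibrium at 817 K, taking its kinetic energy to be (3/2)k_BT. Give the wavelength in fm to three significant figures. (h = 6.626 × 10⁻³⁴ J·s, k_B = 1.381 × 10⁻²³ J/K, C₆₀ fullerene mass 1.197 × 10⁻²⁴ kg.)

KE = (3/2)k_BT = 1.5 × 1.381 × 10⁻²³ × 817 = 1.692 × 10⁻²⁰ J.
p = √(2mKE) = √(2 × 1.197 × 10⁻²⁴ × 1.692 × 10⁻²⁰) = 2.013 × 10⁻²² kg·m/s.
λ = h/p = 3.29 × 10⁻¹² m = 3290 fm.

λ = 3290 fm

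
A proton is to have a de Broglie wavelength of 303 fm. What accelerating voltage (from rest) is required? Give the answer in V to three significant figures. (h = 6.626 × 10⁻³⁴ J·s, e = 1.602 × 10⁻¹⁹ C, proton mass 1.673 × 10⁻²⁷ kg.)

V = 8920 V

p = h/λ = 6.626 × 10⁻³⁴ / 3.030 × 10⁻¹³ = 2.187 × 10⁻²¹ kg·m/s.
KE = p²/(2m) = 1.429 × 10⁻¹⁵ J.
V = KE/e = 1.429 × 10⁻¹⁵ / (1.602 × 10⁻¹⁹) = 8920 V.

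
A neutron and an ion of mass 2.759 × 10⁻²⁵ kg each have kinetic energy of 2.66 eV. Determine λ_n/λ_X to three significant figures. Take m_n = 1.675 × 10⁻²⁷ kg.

λ_n/λ_X = 12.8

At fixed KE, p = √(2mKE) so λ = h/p ∝ 1/√m.
λ_n/λ_X = √(m_X/m_n) = √(2.759 × 10⁻²⁵/1.675 × 10⁻²⁷) = √(164.7) = 12.8.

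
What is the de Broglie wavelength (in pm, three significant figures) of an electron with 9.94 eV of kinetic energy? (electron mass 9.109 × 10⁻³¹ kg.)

KE = 9.94 eV = 1.592 × 10⁻¹⁸ J.
p = √(2mKE) = √(2 × 9.109 × 10⁻³¹ × 1.592 × 10⁻¹⁸) = 1.703 × 10⁻²⁴ kg·m/s.
λ = h/p = 6.626 × 10⁻³⁴ / 1.703 × 10⁻²⁴ = 3.89 × 10⁻¹⁰ m = 389 pm.

λ = 389 pm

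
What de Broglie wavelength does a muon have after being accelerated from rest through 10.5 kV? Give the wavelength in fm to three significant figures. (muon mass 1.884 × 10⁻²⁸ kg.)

KE = eV = 1.602 × 10⁻¹⁹ × 1.050 × 10⁴ = 1.682 × 10⁻¹⁵ J.
p = √(2mKE) = √(2 × 1.884 × 10⁻²⁸ × 1.682 × 10⁻¹⁵) = 7.961 × 10⁻²² kg·m/s.
λ = h/p = 6.626 × 10⁻³⁴ / 7.961 × 10⁻²² = 8.32 × 10⁻¹³ m = 832 fm.

λ = 832 fm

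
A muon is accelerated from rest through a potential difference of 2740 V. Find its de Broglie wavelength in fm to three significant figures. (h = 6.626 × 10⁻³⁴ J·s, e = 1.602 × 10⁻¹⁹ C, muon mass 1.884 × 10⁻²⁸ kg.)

KE = eV = 1.602 × 10⁻¹⁹ × 2740 = 4.389 × 10⁻¹⁶ J.
p = √(2mKE) = √(2 × 1.884 × 10⁻²⁸ × 4.389 × 10⁻¹⁶) = 4.067 × 10⁻²² kg·m/s.
λ = h/p = 6.626 × 10⁻³⁴ / 4.067 × 10⁻²² = 1.63 × 10⁻¹² m = 1630 fm.

λ = 1630 fm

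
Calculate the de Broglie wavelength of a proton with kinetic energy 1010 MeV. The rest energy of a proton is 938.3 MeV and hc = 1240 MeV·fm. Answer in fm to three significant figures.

λ = 0.726 fm

Total energy E = KE + m₀c² = 1010 + 938.3 = 1948.3 MeV.
(pc)² = E² − (m₀c²)² = (1948.3)² − (938.3)² = 2.915 × 10⁶ MeV², so pc = 1707 MeV.
λ = hc/(pc) = 1240 MeV·fm / 1707 MeV = 0.726 fm.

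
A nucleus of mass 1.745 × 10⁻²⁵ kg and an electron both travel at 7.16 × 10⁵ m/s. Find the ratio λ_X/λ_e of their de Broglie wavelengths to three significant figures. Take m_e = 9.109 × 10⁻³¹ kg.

At fixed v, p = mv so λ = h/(mv) ∝ 1/m.
λ_X/λ_e = m_e/m_X = 9.109 × 10⁻³¹/1.745 × 10⁻²⁵ = 5.22 × 10⁻⁶.

λ_X/λ_e = 5.22 × 10⁻⁶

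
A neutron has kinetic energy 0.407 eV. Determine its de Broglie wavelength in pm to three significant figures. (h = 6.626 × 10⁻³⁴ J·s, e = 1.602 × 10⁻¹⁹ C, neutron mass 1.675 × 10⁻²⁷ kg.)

λ = 44.8 pm

KE = 0.407 eV = 6.520 × 10⁻²⁰ J.
p = √(2mKE) = √(2 × 1.675 × 10⁻²⁷ × 6.520 × 10⁻²⁰) = 1.478 × 10⁻²³ kg·m/s.
λ = h/p = 6.626 × 10⁻³⁴ / 1.478 × 10⁻²³ = 4.48 × 10⁻¹¹ m = 44.8 pm.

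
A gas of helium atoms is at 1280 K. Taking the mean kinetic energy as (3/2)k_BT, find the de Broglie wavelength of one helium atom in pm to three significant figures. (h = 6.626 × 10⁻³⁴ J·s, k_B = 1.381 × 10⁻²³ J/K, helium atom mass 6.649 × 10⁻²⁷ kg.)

KE = (3/2)k_BT = 1.5 × 1.381 × 10⁻²³ × 1280 = 2.652 × 10⁻²⁰ J.
p = √(2mKE) = √(2 × 6.649 × 10⁻²⁷ × 2.652 × 10⁻²⁰) = 1.878 × 10⁻²³ kg·m/s.
λ = h/p = 3.53 × 10⁻¹¹ m = 35.3 pm.

λ = 35.3 pm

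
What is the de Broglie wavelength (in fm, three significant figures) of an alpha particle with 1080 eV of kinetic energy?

KE = 1080 eV = 1.730 × 10⁻¹⁶ J.
p = √(2mKE) = √(2 × 6.645 × 10⁻²⁷ × 1.730 × 10⁻¹⁶) = 1.516 × 10⁻²¹ kg·m/s.
λ = h/p = 6.626 × 10⁻³⁴ / 1.516 × 10⁻²¹ = 4.37 × 10⁻¹³ m = 437 fm.

λ = 437 fm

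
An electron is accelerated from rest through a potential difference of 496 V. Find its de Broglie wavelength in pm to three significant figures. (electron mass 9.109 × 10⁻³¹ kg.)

KE = eV = 1.602 × 10⁻¹⁹ × 496.0 = 7.946 × 10⁻¹⁷ J.
p = √(2mKE) = √(2 × 9.109 × 10⁻³¹ × 7.946 × 10⁻¹⁷) = 1.203 × 10⁻²³ kg·m/s.
λ = h/p = 6.626 × 10⁻³⁴ / 1.203 × 10⁻²³ = 5.51 × 10⁻¹¹ m = 55.1 pm.

λ = 55.1 pm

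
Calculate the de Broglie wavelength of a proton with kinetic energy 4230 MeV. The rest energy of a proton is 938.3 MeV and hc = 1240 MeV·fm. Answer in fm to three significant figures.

Total energy E = KE + m₀c² = 4230 + 938.3 = 5168.3 MeV.
(pc)² = E² − (m₀c²)² = (5168.3)² − (938.3)² = 2.583 × 10⁷ MeV², so pc = 5082 MeV.
λ = hc/(pc) = 1240 MeV·fm / 5082 MeV = 0.244 fm.

λ = 0.244 fm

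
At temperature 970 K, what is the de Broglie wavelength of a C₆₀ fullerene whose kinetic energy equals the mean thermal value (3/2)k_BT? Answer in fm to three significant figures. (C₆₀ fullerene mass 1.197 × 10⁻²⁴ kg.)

KE = (3/2)k_BT = 1.5 × 1.381 × 10⁻²³ × 970 = 2.009 × 10⁻²⁰ J.
p = √(2mKE) = √(2 × 1.197 × 10⁻²⁴ × 2.009 × 10⁻²⁰) = 2.193 × 10⁻²² kg·m/s.
λ = h/p = 3.02 × 10⁻¹² m = 3020 fm.

λ = 3020 fm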